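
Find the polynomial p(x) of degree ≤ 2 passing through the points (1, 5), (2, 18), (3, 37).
3*x**2 + 4*x - 2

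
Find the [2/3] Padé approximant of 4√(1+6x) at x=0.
(63*x**2 + 168*x/5 + 4)/(-27*x**3/20 + 81*x**2/20 + 27*x/5 + 1)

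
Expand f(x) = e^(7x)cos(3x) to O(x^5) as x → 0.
1 + 7*x + 20*x**2 + 77*x**3/3 - 41*x**4/6 + O(x**5)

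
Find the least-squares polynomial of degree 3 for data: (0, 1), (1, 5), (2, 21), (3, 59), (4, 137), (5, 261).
67/63 + (424/189)x + (-26/63)x² + (56/27)x³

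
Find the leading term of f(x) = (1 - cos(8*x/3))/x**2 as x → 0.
32/9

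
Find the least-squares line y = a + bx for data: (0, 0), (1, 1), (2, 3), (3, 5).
a = -3/10, b = 17/10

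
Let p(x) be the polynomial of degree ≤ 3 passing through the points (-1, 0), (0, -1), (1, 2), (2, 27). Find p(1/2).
-9/8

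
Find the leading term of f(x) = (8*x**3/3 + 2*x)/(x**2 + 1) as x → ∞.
8*x/3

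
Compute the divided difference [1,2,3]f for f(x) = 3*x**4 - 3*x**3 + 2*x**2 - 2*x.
59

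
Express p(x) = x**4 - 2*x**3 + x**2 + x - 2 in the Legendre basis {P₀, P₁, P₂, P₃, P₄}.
(-22/15)P₀ + (-1/5)P₁ + (26/21)P₂ + (-4/5)P₃ + (8/35)P₄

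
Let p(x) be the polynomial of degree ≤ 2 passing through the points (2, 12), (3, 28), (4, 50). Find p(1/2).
-3/4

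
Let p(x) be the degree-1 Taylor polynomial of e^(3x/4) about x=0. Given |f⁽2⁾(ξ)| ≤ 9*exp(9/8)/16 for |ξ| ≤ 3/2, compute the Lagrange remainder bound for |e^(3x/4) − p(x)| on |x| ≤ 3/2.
81*exp(9/8)/128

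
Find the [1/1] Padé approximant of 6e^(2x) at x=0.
(6*x + 6)/(1 - x)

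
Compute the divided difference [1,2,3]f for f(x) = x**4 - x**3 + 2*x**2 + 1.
21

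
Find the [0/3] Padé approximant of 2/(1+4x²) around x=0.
2/(4*x**2 + 1)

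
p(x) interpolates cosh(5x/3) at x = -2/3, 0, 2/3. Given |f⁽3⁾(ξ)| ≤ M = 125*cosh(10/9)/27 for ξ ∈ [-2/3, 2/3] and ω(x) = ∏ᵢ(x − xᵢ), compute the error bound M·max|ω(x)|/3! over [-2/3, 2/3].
1000*sqrt(3)*cosh(10/9)/19683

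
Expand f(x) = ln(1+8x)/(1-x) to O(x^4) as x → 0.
8*x - 24*x**2 + 440*x**3/3 + O(x**4)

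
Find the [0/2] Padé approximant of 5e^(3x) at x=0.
5/(9*x**2/2 - 3*x + 1)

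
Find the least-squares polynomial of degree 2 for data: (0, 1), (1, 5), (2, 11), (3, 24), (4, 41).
46/35 + (33/70)x + (33/14)x²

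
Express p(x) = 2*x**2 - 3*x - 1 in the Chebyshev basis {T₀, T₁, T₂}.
(-3)T₁ + T₂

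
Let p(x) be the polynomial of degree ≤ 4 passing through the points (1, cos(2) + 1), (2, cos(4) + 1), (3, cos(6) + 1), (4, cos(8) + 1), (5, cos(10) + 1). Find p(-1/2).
1155*cos(2)/128 + 315*cos(10)/128 + 1 - 385*cos(8)/32 - 693*cos(4)/32 + 1485*cos(6)/64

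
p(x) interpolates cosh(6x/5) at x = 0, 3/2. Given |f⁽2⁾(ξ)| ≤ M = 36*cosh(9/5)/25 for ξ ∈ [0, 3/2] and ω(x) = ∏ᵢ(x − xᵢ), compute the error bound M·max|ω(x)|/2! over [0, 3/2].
81*cosh(9/5)/200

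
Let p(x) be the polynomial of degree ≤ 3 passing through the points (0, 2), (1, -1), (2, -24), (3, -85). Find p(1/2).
15/8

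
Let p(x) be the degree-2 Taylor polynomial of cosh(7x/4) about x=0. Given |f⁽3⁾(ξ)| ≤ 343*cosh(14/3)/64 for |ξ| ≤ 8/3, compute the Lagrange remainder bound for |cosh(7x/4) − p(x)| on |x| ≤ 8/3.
1372*cosh(14/3)/81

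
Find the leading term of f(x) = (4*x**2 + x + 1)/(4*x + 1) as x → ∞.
x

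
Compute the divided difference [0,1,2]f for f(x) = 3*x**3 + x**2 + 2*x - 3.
10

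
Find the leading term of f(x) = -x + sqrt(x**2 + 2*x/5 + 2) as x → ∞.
1/5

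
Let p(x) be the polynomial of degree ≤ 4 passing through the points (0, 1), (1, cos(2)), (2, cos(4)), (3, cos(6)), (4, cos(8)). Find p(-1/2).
189*cos(4)/64 - 45*cos(6)/32 + 35*cos(8)/128 - 105*cos(2)/32 + 315/128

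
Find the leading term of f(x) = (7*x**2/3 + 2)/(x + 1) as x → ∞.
7*x/3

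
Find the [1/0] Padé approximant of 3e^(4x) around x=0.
12*x + 3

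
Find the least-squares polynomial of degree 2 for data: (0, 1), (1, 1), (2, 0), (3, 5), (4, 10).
9/7 + (-83/35)x + (8/7)x²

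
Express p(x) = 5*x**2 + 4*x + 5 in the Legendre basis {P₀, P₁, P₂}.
(20/3)P₀ + (4)P₁ + (10/3)P₂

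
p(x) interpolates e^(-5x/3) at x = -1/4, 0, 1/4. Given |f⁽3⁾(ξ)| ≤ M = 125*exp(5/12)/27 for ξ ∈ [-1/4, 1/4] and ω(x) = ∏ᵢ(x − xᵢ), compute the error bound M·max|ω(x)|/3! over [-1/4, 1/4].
125*sqrt(3)*exp(5/12)/46656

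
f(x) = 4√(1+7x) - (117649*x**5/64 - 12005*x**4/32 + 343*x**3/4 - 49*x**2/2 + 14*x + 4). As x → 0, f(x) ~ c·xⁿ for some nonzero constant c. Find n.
6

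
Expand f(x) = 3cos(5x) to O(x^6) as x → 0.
3 - 75*x**2/2 + 625*x**4/8 + O(x**6)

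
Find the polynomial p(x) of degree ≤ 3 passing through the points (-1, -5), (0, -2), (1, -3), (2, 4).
2*x**3 - 2*x**2 - x - 2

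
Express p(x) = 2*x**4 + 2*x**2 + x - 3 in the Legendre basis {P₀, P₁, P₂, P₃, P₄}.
(-29/15)P₀ + P₁ + (52/21)P₂ + (16/35)P₄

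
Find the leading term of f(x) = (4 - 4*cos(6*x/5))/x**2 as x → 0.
72/25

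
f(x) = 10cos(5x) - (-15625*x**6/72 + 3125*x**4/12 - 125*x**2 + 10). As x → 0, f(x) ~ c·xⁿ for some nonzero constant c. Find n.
8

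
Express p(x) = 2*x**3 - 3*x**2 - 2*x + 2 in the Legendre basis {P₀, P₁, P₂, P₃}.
P₀ + (-4/5)P₁ + (-2)P₂ + (4/5)P₃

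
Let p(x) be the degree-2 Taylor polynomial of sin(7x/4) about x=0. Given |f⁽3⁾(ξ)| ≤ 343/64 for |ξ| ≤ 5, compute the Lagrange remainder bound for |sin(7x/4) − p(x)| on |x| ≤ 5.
42875/384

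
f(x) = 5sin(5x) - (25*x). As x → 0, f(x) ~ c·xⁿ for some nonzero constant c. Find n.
3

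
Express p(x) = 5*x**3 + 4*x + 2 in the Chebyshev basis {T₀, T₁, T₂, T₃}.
(2)T₀ + (31/4)T₁ + (5/4)T₃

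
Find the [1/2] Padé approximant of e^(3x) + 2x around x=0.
(169*x/41 + 1)/(-9*x**2/82 - 36*x/41 + 1)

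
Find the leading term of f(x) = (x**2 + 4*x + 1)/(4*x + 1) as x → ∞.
x/4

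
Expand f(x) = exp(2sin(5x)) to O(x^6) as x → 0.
1 + 10*x + 50*x**2 + 125*x**3 - 14375*x**5/12 + O(x**6)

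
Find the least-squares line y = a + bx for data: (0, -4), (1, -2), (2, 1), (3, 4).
a = -43/10, b = 27/10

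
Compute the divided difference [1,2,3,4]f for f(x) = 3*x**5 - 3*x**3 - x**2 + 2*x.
192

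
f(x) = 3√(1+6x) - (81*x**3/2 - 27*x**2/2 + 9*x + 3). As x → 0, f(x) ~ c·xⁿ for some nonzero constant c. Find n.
4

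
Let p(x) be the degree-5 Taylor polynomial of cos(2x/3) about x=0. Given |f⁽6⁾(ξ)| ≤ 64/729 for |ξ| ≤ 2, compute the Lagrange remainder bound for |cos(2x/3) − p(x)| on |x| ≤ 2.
256/32805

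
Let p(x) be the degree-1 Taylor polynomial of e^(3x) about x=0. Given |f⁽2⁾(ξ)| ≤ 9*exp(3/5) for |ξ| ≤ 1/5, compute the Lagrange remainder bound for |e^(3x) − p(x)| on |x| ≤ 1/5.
9*exp(3/5)/50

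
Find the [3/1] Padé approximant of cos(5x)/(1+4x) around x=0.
(625*x**3/96 - 1675*x**2/84 + 625*x/336 + 1)/(1969*x/336 + 1)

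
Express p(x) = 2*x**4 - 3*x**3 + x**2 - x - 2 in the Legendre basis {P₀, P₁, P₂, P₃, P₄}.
(-19/15)P₀ + (-14/5)P₁ + (38/21)P₂ + (-6/5)P₃ + (16/35)P₄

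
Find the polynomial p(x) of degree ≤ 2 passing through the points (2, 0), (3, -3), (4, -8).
-x**2 + 2*x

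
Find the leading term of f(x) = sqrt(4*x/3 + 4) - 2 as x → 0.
x/3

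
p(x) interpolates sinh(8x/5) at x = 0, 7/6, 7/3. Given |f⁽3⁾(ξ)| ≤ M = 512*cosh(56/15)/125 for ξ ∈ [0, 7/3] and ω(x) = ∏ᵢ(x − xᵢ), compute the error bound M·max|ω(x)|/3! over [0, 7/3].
21952*sqrt(3)*cosh(56/15)/91125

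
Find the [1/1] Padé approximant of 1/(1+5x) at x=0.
1/(5*x + 1)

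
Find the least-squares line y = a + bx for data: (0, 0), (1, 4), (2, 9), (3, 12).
a = 1/10, b = 41/10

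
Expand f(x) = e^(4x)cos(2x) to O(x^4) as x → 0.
1 + 4*x + 6*x**2 + 8*x**3/3 + O(x**4)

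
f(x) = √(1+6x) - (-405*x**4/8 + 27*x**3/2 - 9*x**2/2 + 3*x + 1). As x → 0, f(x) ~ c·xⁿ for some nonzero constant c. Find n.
5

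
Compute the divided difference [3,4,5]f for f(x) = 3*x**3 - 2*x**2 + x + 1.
34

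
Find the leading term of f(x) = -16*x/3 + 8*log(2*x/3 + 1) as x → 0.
-16*x**2/9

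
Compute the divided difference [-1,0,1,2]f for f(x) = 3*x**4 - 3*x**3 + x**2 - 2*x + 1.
3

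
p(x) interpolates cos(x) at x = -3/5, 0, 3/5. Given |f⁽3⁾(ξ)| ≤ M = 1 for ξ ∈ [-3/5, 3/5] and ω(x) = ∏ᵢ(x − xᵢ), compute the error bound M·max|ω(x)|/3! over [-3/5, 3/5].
sqrt(3)/125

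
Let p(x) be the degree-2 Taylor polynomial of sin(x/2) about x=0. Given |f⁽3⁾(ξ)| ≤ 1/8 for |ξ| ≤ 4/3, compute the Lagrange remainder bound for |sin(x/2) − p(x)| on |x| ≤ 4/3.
4/81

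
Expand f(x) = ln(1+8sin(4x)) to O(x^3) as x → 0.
32*x - 512*x**2 + O(x**3)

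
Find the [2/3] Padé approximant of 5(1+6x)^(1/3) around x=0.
(70*x**2 + 40*x + 5)/(-4*x**3/3 + 6*x**2 + 6*x + 1)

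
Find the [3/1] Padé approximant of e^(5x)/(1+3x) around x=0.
(-20375*x**3/192 - 425*x**2/16 - 465*x/32 + 1)/(1 - 529*x/32)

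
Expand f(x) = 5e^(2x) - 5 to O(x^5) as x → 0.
10*x + 10*x**2 + 20*x**3/3 + 10*x**4/3 + O(x**5)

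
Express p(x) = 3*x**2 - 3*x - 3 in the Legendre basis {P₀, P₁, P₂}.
(-2)P₀ + (-3)P₁ + (2)P₂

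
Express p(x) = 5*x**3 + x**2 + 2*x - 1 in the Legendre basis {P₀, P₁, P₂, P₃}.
(-2/3)P₀ + (5)P₁ + (2/3)P₂ + (2)P₃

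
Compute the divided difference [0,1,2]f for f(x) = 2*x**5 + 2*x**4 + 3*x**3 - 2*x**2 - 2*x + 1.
51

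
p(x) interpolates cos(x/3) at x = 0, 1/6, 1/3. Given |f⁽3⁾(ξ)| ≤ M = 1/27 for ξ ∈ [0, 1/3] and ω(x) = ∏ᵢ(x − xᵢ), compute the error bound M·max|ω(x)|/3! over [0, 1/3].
sqrt(3)/157464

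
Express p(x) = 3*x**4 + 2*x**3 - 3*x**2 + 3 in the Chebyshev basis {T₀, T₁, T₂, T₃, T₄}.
(21/8)T₀ + (3/2)T₁ + (1/2)T₃ + (3/8)T₄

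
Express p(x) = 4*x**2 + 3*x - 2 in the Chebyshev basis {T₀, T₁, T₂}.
(3)T₁ + (2)T₂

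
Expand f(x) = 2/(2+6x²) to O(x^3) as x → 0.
1 - 3*x**2 + O(x**3)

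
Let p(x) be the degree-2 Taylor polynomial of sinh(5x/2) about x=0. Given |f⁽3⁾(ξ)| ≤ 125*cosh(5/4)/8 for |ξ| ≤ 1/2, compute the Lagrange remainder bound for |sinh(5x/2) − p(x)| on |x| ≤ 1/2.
125*cosh(5/4)/384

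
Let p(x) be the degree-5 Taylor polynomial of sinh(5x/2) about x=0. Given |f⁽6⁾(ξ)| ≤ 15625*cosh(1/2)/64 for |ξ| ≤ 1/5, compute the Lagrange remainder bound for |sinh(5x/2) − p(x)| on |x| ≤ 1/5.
cosh(1/2)/46080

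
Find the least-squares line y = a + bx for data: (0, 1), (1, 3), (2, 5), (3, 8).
a = 4/5, b = 23/10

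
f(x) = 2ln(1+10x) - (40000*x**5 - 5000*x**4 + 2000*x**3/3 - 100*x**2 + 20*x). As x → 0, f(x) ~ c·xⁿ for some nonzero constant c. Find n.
6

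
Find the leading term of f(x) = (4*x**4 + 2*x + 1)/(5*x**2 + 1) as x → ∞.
4*x**2/5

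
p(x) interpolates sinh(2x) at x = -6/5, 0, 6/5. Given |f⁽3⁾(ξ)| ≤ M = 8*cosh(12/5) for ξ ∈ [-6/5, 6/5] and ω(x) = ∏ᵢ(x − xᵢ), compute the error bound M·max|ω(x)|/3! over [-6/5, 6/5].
64*sqrt(3)*cosh(12/5)/125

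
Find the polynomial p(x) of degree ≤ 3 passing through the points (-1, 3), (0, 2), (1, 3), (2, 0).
-x**3 + x**2 + x + 2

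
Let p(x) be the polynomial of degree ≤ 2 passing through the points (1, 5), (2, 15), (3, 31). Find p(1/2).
9/4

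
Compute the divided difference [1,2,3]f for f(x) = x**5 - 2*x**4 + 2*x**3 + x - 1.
52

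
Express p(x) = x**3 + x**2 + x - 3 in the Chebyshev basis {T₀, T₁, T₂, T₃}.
(-5/2)T₀ + (7/4)T₁ + (1/2)T₂ + (1/4)T₃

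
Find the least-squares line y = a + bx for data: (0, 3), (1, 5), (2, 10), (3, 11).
a = 29/10, b = 29/10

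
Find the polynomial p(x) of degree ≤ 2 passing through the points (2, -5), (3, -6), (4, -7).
-x - 3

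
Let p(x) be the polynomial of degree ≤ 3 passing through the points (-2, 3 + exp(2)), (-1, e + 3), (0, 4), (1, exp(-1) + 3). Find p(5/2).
(e*(-35*exp(2) - 141 + 135*e) + 105)*exp(-1)/16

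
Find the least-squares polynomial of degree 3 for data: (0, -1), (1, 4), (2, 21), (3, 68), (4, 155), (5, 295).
-7/9 + (421/378)x + (185/252)x² + (235/108)x³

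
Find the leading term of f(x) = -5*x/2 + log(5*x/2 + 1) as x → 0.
-25*x**2/8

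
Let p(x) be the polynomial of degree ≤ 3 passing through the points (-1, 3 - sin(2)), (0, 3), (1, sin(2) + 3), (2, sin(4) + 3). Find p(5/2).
-15*sin(2)/8 + 35*sin(4)/16 + 3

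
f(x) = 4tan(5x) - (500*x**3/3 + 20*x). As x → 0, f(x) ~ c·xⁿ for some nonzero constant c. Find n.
5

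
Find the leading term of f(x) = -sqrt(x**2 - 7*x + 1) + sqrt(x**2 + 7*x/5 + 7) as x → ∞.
21/5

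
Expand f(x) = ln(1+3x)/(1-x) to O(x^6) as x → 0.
3*x - 3*x**2/2 + 15*x**3/2 - 51*x**4/4 + 717*x**5/20 + O(x**6)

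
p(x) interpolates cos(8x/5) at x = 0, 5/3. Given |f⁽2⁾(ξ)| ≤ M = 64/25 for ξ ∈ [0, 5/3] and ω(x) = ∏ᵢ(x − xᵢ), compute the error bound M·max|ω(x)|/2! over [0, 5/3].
8/9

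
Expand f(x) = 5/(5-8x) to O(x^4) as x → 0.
1 + 8*x/5 + 64*x**2/25 + 512*x**3/125 + O(x**4)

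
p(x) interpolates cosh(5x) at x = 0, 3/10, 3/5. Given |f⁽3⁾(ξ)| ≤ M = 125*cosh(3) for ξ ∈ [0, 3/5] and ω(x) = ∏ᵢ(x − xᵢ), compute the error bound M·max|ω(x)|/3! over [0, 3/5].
sqrt(3)*cosh(3)/8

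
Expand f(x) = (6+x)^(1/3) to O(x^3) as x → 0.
6**(1/3) + 6**(1/3)*x/18 - 6**(1/3)*x**2/324 + O(x**3)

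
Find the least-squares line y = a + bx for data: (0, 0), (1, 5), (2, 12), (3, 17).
a = -1/5, b = 29/5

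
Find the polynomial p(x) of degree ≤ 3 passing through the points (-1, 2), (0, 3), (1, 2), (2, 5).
x**3 - x**2 - x + 3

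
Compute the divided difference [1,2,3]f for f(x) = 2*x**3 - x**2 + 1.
11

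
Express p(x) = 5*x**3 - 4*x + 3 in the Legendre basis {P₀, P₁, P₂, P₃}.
(3)P₀ - P₁ + (2)P₃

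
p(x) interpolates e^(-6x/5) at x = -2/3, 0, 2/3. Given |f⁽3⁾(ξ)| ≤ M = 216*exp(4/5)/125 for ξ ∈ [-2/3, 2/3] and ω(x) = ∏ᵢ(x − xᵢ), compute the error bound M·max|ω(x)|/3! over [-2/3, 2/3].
64*sqrt(3)*exp(4/5)/3375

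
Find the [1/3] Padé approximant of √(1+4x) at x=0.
(7*x/2 + 1)/(x**3 - x**2 + 3*x/2 + 1)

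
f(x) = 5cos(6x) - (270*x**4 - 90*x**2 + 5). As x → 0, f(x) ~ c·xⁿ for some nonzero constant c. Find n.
6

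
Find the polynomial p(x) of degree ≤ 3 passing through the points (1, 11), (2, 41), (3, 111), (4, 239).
3*x**3 + 2*x**2 + 3*x + 3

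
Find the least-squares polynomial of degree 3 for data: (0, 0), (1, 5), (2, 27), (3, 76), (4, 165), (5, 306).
-11/126 + (1007/756)x + (521/252)x² + (107/54)x³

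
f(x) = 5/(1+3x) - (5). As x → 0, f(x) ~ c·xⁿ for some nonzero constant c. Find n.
1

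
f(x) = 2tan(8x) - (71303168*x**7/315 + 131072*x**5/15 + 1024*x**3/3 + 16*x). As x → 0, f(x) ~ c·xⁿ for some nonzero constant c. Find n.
9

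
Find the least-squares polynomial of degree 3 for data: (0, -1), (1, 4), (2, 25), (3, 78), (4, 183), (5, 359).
-71/63 + (1679/378)x + (-503/252)x² + (335/108)x³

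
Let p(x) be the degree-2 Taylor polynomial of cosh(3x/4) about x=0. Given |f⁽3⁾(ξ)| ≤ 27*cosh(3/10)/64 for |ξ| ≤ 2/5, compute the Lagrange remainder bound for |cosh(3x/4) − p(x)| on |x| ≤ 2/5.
9*cosh(3/10)/2000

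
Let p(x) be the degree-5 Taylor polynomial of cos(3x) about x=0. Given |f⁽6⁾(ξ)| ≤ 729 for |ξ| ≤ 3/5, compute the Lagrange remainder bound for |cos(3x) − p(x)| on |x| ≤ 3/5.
59049/1250000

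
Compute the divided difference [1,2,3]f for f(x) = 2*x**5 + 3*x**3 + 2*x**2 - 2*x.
200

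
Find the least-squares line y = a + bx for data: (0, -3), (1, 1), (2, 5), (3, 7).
a = -13/5, b = 17/5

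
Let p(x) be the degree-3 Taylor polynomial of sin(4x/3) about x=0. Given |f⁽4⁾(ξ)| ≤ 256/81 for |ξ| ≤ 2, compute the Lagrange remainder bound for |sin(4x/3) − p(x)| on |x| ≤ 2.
512/243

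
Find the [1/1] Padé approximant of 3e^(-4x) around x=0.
(3 - 6*x)/(2*x + 1)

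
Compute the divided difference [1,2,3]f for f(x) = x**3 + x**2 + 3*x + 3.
7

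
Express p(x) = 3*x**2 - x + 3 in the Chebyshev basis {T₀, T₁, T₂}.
(9/2)T₀ - T₁ + (3/2)T₂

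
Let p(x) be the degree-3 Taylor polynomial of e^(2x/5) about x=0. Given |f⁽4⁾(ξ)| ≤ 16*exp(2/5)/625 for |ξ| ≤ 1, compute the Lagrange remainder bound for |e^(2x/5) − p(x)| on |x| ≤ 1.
2*exp(2/5)/1875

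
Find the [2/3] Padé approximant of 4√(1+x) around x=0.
(7*x**2/4 + 28*x/5 + 4)/(-x**3/160 + 9*x**2/80 + 9*x/10 + 1)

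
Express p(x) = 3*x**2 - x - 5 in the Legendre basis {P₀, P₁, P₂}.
(-4)P₀ - P₁ + (2)P₂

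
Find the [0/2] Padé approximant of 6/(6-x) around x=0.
1/(1 - x/6)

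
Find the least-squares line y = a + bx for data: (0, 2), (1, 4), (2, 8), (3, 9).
a = 2, b = 5/2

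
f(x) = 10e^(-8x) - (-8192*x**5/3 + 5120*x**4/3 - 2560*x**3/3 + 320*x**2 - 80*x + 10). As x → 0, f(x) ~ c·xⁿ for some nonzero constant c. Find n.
6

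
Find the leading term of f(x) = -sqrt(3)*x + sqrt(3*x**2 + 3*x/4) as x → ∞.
sqrt(3)/8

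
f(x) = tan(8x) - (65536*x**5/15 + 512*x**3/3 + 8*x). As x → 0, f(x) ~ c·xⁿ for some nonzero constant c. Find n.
7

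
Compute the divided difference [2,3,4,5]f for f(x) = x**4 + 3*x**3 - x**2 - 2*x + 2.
17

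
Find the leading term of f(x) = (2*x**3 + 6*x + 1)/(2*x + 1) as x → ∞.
x**2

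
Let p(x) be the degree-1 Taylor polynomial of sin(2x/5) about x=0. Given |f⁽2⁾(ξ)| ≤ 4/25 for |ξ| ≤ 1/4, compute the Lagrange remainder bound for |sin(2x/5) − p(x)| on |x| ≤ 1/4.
1/200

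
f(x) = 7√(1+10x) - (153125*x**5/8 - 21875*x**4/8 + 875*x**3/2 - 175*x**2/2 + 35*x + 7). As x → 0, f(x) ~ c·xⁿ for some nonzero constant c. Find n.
6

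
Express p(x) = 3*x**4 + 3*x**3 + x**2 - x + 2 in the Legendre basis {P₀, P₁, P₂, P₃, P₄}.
(44/15)P₀ + (4/5)P₁ + (50/21)P₂ + (6/5)P₃ + (24/35)P₄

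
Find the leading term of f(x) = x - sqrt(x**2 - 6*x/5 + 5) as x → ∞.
3/5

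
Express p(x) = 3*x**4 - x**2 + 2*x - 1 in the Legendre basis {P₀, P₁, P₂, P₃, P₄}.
(-11/15)P₀ + (2)P₁ + (22/21)P₂ + (24/35)P₄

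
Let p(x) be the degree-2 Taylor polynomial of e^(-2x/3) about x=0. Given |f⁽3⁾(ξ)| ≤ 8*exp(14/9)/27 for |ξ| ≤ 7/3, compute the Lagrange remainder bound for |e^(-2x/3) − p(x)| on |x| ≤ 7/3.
1372*exp(14/9)/2187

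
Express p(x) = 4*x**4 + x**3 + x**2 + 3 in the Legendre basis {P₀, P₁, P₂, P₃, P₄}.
(62/15)P₀ + (3/5)P₁ + (62/21)P₂ + (2/5)P₃ + (32/35)P₄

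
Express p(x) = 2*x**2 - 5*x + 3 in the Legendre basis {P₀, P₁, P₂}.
(11/3)P₀ + (-5)P₁ + (4/3)P₂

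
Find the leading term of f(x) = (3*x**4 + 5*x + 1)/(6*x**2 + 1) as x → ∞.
x**2/2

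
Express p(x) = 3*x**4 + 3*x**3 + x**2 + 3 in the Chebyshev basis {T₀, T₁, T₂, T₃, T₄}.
(37/8)T₀ + (9/4)T₁ + (2)T₂ + (3/4)T₃ + (3/8)T₄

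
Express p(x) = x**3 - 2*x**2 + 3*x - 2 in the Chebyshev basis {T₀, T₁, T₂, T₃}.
(-3)T₀ + (15/4)T₁ - T₂ + (1/4)T₃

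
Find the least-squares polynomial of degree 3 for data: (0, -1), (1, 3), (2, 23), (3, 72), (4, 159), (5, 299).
-65/63 + (-23/189)x + (139/63)x² + (53/27)x³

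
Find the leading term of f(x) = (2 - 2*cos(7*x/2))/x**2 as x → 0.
49/4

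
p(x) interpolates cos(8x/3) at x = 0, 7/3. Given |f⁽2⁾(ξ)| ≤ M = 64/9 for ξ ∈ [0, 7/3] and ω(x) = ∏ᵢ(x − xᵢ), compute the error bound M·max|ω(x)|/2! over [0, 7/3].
392/81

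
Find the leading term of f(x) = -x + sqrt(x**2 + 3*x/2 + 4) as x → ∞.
3/4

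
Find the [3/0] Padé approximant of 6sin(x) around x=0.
x*(6 - x**2)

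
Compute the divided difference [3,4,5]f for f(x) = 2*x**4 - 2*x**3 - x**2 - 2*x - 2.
169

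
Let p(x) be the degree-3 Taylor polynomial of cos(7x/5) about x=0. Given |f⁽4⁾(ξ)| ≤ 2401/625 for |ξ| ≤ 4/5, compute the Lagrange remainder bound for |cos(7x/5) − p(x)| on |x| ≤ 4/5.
76832/1171875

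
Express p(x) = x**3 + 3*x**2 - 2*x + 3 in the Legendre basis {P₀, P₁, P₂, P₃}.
(4)P₀ + (-7/5)P₁ + (2)P₂ + (2/5)P₃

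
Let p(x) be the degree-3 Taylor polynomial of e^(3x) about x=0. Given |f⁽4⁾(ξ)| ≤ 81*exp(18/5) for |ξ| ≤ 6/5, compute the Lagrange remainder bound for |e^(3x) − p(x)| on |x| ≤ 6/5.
4374*exp(18/5)/625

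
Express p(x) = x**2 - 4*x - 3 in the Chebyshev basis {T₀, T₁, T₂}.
(-5/2)T₀ + (-4)T₁ + (1/2)T₂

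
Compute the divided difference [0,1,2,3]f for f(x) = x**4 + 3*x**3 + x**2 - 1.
9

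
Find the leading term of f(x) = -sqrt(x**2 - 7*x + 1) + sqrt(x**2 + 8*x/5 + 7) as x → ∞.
43/10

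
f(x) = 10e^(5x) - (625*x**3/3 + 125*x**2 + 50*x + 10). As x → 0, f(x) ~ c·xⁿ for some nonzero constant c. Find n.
4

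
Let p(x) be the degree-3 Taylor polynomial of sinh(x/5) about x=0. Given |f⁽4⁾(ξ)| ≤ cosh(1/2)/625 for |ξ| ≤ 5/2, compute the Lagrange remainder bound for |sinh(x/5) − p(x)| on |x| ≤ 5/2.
cosh(1/2)/384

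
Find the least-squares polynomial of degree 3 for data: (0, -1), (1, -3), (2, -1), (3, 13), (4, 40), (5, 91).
-131/126 + (-1735/756)x + (-40/63)x² + (103/108)x³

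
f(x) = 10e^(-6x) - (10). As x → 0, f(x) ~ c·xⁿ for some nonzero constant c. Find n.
1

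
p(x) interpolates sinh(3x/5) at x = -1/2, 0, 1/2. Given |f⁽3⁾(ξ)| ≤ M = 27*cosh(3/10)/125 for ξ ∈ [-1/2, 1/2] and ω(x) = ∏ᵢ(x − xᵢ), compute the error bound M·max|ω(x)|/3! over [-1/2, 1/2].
sqrt(3)*cosh(3/10)/1000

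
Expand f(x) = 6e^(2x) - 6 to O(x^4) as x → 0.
12*x + 12*x**2 + 8*x**3 + O(x**4)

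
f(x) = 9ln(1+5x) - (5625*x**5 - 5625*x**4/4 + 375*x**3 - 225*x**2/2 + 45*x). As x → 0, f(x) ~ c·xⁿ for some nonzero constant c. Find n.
6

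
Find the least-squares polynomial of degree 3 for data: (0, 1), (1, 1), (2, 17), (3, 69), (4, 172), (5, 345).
15/14 + (-257/84)x + (-3/14)x² + (35/12)x³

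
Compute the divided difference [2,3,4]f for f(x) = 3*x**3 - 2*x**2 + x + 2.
25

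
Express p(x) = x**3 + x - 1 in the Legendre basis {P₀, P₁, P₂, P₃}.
-P₀ + (8/5)P₁ + (2/5)P₃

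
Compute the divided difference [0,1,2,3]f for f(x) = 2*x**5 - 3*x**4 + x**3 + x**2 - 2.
33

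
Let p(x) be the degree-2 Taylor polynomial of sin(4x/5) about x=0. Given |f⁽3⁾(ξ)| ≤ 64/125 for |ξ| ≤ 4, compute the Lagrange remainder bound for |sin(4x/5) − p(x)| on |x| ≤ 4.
2048/375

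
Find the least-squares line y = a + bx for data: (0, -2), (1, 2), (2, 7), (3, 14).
a = -27/10, b = 53/10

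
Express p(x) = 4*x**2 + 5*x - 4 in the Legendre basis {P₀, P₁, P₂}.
(-8/3)P₀ + (5)P₁ + (8/3)P₂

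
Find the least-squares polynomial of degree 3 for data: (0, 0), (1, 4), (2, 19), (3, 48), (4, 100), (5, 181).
-1/7 + (13/6)x + (39/28)x² + (13/12)x³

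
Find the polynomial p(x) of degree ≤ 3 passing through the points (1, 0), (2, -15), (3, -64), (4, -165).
-3*x**3 + x**2 + 3*x - 1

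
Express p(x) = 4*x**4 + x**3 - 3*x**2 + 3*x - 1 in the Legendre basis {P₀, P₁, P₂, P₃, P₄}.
(-6/5)P₀ + (18/5)P₁ + (2/7)P₂ + (2/5)P₃ + (32/35)P₄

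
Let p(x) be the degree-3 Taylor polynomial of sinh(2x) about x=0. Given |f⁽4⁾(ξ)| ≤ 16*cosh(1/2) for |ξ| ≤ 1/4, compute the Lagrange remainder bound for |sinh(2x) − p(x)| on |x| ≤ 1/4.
cosh(1/2)/384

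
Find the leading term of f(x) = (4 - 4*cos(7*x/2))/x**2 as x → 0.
49/2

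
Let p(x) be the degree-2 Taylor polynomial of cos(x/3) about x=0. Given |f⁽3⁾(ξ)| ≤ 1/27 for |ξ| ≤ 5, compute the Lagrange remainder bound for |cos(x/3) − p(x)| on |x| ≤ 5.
125/162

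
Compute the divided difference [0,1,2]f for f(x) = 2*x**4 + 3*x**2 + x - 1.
17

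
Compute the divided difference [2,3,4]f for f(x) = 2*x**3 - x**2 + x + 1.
17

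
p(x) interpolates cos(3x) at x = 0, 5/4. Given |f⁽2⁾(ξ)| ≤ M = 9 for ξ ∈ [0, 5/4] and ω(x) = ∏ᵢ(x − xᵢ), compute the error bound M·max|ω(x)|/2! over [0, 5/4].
225/128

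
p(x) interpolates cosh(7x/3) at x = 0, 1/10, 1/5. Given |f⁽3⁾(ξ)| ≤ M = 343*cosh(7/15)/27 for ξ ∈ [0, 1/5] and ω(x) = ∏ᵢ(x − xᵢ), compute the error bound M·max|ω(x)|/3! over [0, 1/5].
343*sqrt(3)*cosh(7/15)/729000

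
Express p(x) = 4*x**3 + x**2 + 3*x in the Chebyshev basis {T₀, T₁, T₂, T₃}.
(1/2)T₀ + (6)T₁ + (1/2)T₂ + T₃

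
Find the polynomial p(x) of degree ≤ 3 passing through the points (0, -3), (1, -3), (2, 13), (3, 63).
3*x**3 - x**2 - 2*x - 3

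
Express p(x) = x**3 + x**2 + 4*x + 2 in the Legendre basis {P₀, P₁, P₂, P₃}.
(7/3)P₀ + (23/5)P₁ + (2/3)P₂ + (2/5)P₃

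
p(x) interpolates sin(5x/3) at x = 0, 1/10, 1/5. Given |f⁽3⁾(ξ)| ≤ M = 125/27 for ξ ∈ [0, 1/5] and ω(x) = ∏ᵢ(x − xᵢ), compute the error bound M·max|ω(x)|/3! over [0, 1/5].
sqrt(3)/5832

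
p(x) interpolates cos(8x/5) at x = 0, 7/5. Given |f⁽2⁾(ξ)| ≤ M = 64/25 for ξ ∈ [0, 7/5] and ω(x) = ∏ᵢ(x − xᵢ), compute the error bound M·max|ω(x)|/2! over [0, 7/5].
392/625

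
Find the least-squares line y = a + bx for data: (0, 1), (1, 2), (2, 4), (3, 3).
a = 13/10, b = 4/5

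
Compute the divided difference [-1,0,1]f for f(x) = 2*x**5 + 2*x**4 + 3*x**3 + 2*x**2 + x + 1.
4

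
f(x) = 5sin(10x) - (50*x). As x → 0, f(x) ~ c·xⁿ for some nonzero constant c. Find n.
3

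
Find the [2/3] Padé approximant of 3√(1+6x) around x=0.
(189*x**2/4 + 126*x/5 + 3)/(-27*x**3/20 + 81*x**2/20 + 27*x/5 + 1)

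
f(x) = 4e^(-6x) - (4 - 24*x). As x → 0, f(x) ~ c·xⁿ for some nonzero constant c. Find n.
2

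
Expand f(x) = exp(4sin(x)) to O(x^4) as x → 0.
1 + 4*x + 8*x**2 + 10*x**3 + O(x**4)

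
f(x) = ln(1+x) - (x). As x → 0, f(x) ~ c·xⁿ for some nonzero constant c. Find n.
2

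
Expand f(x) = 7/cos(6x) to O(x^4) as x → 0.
7 + 126*x**2 + O(x**4)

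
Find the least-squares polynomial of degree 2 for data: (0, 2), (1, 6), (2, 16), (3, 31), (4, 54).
15/7 + (43/70)x + (43/14)x²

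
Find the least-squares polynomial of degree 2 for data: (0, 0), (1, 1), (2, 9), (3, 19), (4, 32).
-17/35 + (27/35)x + (13/7)x²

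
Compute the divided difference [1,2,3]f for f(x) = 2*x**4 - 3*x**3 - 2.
32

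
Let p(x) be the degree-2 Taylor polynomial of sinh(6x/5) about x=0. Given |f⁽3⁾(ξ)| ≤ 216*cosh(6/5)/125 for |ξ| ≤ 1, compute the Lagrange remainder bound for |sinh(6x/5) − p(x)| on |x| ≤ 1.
36*cosh(6/5)/125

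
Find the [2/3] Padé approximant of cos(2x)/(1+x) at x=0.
(1 - 5*x**2/3)/(x**3/3 + x**2/3 + x + 1)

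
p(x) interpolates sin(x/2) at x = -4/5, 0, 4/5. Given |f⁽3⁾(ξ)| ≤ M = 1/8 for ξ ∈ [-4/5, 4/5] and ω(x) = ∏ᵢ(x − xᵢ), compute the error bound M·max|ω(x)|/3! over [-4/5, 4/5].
8*sqrt(3)/3375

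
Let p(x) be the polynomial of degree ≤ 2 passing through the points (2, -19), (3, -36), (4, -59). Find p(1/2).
-19/4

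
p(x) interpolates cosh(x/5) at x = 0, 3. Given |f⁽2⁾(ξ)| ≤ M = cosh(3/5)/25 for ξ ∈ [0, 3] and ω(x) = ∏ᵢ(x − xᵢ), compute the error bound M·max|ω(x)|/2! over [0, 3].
9*cosh(3/5)/200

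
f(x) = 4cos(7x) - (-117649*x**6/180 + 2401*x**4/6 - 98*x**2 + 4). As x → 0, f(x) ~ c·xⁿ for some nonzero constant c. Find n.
8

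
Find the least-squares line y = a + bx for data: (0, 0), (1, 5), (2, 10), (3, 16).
a = -1/5, b = 53/10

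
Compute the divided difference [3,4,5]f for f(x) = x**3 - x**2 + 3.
11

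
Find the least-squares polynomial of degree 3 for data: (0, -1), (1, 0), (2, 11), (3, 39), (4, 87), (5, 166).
-23/21 + (-92/63)x + (71/42)x² + (19/18)x³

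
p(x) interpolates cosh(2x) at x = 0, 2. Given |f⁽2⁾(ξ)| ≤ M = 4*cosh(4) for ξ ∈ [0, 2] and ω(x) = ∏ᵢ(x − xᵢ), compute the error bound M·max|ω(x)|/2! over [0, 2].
2*cosh(4)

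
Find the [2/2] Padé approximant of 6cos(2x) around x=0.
(6 - 10*x**2)/(x**2/3 + 1)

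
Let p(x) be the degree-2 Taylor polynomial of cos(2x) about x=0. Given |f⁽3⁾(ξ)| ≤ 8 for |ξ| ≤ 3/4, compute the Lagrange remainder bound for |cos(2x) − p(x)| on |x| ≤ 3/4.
9/16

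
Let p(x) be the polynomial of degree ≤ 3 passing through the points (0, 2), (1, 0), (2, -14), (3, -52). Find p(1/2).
7/4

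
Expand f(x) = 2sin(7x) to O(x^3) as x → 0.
14*x + O(x**3)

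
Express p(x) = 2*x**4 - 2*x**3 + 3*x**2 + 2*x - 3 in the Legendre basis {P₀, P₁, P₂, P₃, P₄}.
(-8/5)P₀ + (4/5)P₁ + (22/7)P₂ + (-4/5)P₃ + (16/35)P₄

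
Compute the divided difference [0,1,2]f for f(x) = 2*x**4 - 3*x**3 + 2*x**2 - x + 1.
7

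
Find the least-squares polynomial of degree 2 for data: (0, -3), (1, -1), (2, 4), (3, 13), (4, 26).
-101/35 + (-8/35)x + (13/7)x²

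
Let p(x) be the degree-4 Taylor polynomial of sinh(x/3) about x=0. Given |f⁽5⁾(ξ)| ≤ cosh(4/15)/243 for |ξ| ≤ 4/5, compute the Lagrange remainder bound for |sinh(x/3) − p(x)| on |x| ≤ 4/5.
128*cosh(4/15)/11390625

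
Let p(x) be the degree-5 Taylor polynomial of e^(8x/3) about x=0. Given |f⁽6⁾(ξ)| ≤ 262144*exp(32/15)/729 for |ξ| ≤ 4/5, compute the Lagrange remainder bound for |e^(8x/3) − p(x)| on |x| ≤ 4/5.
67108864*exp(32/15)/512578125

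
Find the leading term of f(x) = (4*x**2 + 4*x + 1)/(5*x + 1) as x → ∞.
4*x/5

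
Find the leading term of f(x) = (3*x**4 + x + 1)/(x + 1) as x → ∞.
3*x**3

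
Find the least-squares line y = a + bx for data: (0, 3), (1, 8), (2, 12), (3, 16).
a = 33/10, b = 43/10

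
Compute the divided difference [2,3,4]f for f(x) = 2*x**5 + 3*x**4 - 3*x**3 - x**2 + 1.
707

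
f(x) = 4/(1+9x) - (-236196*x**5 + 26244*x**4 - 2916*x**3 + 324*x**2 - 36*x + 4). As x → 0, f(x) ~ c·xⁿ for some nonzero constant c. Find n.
6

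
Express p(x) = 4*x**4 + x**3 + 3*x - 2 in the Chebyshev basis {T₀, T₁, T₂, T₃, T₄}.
(-1/2)T₀ + (15/4)T₁ + (2)T₂ + (1/4)T₃ + (1/2)T₄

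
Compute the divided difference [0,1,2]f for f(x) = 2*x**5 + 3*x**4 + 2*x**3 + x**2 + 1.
58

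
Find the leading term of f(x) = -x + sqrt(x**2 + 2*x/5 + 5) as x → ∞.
1/5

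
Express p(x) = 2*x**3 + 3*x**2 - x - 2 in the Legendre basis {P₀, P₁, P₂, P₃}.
-P₀ + (1/5)P₁ + (2)P₂ + (4/5)P₃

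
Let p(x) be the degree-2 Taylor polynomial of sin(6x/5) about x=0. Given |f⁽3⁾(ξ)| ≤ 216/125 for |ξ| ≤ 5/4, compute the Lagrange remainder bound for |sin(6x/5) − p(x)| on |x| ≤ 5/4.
9/16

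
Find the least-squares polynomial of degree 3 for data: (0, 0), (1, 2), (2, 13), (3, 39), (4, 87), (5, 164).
-5/126 + (83/756)x + (59/63)x² + (121/108)x³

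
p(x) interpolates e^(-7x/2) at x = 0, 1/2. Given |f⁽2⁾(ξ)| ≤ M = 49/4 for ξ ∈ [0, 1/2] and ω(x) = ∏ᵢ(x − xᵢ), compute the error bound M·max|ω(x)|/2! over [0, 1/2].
49/128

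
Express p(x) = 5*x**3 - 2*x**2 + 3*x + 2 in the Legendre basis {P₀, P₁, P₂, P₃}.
(4/3)P₀ + (6)P₁ + (-4/3)P₂ + (2)P₃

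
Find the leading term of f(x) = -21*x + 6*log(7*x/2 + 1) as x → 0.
-147*x**2/4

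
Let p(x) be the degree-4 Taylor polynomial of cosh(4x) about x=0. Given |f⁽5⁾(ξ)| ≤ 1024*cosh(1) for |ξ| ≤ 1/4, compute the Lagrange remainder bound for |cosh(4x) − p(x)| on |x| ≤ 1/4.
cosh(1)/120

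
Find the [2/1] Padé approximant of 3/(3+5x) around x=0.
1/(5*x/3 + 1)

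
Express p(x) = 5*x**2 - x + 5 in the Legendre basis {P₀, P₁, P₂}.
(20/3)P₀ - P₁ + (10/3)P₂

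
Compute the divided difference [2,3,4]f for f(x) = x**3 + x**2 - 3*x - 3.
10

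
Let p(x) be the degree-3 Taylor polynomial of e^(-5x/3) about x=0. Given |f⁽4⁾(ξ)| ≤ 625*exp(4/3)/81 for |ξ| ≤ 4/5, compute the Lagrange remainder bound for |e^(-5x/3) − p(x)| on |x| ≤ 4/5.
32*exp(4/3)/243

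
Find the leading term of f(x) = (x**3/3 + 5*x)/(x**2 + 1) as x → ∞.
x/3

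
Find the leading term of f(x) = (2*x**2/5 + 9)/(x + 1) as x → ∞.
2*x/5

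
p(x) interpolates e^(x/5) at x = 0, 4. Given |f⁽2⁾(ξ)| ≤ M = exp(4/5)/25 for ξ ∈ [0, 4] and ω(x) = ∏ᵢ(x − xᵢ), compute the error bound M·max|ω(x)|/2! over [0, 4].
2*exp(4/5)/25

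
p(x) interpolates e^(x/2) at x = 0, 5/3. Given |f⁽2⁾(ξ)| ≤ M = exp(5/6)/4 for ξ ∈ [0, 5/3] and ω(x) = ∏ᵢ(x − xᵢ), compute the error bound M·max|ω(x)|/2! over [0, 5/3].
25*exp(5/6)/288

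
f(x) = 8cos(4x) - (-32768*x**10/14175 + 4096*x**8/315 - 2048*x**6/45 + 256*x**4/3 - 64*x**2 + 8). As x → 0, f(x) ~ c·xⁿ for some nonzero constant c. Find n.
12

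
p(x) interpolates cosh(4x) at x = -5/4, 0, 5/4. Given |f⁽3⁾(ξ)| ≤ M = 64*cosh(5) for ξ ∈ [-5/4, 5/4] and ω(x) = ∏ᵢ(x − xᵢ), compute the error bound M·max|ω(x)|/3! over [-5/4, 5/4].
125*sqrt(3)*cosh(5)/27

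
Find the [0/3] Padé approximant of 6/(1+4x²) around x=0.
6/(4*x**2 + 1)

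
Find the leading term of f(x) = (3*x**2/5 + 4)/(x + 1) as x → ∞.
3*x/5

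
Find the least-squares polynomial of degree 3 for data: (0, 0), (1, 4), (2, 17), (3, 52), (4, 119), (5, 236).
-17/126 + (3515/756)x + (-299/126)x² + (235/108)x³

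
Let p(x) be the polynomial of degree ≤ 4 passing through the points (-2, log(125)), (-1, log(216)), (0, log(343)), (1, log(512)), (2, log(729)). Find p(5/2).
log(340405734249*2**(1/4)*3**(35/64)*5**(105/128)*7**(55/64)/17179869184)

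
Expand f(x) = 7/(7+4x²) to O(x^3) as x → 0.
1 - 4*x**2/7 + O(x**3)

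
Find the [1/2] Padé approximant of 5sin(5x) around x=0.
25*x/(25*x**2/6 + 1)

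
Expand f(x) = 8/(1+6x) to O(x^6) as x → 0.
8 - 48*x + 288*x**2 - 1728*x**3 + 10368*x**4 - 62208*x**5 + O(x**6)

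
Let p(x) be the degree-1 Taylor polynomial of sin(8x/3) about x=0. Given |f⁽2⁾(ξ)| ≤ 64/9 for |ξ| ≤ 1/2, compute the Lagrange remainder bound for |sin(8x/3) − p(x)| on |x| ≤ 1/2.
8/9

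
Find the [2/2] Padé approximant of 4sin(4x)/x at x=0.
(16 - 448*x**2/15)/(4*x**2/5 + 1)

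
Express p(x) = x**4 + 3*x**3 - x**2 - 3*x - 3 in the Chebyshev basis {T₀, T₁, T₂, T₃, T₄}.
(-25/8)T₀ + (-3/4)T₁ + (3/4)T₃ + (1/8)T₄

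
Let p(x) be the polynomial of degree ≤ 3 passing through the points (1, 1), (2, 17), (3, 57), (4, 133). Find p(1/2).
-7/4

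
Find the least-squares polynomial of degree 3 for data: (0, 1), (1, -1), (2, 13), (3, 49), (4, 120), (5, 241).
83/126 + (-2321/756)x + (34/63)x² + (209/108)x³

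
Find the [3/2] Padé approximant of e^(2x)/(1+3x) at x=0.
(536*x**3/1455 + 498*x**2/485 + 147*x/97 + 1)/(-707*x**2/485 + 244*x/97 + 1)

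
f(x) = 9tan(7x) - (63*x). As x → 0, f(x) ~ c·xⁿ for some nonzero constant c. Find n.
3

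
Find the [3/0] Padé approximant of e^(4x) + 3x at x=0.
32*x**3/3 + 8*x**2 + 7*x + 1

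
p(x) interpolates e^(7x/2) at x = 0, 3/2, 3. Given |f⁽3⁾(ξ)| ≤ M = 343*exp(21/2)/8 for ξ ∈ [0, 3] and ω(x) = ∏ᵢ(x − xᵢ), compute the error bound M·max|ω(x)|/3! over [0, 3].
343*sqrt(3)*exp(21/2)/64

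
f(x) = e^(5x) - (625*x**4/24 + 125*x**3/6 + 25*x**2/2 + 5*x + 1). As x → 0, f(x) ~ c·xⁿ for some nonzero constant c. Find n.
5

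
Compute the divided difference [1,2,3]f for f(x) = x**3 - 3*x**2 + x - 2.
3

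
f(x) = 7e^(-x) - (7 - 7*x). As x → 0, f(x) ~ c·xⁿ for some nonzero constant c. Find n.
2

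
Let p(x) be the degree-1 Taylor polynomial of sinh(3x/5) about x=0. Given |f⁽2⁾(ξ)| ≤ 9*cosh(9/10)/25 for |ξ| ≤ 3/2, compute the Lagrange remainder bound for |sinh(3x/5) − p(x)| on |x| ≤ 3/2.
81*cosh(9/10)/200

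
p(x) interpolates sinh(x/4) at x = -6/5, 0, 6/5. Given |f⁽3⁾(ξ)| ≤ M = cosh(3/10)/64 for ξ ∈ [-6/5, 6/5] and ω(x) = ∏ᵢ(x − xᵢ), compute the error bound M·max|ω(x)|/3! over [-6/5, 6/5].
sqrt(3)*cosh(3/10)/1000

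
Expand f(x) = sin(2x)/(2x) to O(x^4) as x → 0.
1 - 2*x**2/3 + O(x**4)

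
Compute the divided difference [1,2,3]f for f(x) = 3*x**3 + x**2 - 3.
19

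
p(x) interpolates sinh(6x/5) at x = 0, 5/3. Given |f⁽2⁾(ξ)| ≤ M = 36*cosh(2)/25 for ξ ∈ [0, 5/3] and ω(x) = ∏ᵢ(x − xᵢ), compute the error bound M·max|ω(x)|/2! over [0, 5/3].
cosh(2)/2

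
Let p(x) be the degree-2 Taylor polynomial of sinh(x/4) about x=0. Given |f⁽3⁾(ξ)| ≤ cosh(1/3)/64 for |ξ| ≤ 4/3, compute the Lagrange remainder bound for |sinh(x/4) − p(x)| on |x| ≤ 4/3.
cosh(1/3)/162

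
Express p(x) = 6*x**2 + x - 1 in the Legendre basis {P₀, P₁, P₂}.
P₀ + P₁ + (4)P₂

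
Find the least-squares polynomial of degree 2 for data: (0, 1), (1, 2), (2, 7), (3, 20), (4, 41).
51/35 + (-137/35)x + (24/7)x²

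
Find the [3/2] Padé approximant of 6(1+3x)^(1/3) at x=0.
(14*x**3/5 + 126*x**2/5 + 126*x/5 + 6)/(2*x**2 + 16*x/5 + 1)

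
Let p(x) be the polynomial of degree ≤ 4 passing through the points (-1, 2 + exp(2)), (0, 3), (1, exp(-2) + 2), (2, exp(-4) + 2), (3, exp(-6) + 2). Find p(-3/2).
(-180*exp(2) + 35 + 378*exp(4) + (-164 + 315*exp(2))*exp(6))*exp(-6)/128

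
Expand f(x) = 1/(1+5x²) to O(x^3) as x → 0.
1 - 5*x**2 + O(x**3)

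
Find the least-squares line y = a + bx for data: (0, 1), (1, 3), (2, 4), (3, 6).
a = 11/10, b = 8/5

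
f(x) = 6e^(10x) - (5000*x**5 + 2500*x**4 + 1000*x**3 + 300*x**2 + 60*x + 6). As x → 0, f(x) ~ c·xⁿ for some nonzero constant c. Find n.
6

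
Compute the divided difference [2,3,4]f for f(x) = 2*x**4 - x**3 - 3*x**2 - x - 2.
98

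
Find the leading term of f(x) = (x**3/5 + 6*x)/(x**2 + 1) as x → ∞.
x/5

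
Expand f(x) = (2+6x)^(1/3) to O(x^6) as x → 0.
2**(1/3) + 2**(1/3)*x - 2**(1/3)*x**2 + 5*2**(1/3)*x**3/3 - 10*2**(1/3)*x**4/3 + 22*2**(1/3)*x**5/3 + O(x**6)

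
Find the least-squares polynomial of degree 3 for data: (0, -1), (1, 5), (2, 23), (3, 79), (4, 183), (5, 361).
-55/63 + (794/189)x + (-19/9)x² + (85/27)x³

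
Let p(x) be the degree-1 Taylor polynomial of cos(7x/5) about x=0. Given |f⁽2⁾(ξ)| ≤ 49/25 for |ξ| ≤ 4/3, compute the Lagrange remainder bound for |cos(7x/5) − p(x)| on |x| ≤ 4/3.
392/225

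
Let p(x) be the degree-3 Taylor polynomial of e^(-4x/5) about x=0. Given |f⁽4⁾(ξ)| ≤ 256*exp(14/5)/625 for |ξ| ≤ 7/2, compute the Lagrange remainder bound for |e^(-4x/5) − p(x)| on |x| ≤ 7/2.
4802*exp(14/5)/1875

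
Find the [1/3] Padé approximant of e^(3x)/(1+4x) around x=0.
(13*x/12 + 1)/(43*x**3/8 - 77*x**2/12 + 25*x/12 + 1)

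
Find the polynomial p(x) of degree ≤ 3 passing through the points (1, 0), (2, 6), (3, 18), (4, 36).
3*x**2 - 3*x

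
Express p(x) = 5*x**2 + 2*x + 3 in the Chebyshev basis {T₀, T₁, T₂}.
(11/2)T₀ + (2)T₁ + (5/2)T₂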